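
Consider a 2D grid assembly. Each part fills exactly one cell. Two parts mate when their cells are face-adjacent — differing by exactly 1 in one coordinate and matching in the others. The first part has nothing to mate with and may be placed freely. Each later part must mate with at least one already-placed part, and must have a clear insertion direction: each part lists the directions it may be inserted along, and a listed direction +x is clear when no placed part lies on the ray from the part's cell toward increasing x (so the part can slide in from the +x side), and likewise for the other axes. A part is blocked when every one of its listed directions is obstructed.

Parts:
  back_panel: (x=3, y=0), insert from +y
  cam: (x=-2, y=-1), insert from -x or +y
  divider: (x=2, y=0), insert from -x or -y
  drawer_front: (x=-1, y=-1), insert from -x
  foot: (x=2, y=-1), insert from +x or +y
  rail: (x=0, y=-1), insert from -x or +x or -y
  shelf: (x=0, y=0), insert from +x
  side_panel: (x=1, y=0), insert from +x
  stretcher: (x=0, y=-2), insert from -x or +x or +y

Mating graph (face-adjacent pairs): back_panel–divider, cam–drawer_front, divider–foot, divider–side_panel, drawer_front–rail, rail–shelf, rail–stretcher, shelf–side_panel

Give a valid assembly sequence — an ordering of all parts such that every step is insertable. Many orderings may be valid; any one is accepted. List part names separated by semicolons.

drawer_front; rail; stretcher; shelf; side_panel; divider; foot; back_panel; cam

1. drawer_front@(-1, -1) [-x clear] — {drawer_front}
2. rail@(0, -1) [+x clear] — {drawer_front, rail}
3. stretcher@(0, -2) [-x clear] — {drawer_front, rail, stretcher}
4. shelf@(0, 0) [+x clear] — {drawer_front, rail, shelf, stretcher}
5. side_panel@(1, 0) [+x clear] — {drawer_front, rail, shelf, side_panel, stretcher}
6. divider@(2, 0) [-y clear] — {divider, drawer_front, rail, shelf, side_panel, stretcher}
7. foot@(2, -1) [+x clear] — {divider, drawer_front, foot, rail, shelf, side_panel, stretcher}
8. back_panel@(3, 0) [+y clear] — {back_panel, divider, drawer_front, foot, rail, shelf, side_panel, stretcher}
9. cam@(-2, -1) [-x clear] — {back_panel, cam, divider, drawer_front, foot, rail, shelf, side_panel, stretcher}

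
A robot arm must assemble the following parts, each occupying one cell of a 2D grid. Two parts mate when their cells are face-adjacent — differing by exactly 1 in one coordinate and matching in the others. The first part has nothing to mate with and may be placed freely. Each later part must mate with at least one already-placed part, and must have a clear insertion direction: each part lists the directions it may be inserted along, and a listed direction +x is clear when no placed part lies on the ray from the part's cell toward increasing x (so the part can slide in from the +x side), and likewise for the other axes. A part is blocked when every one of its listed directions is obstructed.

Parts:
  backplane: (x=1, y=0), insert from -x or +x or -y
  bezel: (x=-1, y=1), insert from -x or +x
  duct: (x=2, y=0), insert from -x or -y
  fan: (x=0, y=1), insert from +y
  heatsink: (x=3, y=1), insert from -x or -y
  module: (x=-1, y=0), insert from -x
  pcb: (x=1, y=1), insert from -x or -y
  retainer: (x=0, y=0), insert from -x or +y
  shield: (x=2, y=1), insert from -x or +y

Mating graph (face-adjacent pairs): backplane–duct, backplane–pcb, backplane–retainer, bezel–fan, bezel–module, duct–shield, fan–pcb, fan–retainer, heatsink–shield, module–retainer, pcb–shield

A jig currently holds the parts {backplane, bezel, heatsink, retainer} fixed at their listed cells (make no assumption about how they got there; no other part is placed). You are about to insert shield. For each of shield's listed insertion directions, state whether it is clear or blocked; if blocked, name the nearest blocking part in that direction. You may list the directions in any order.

-x: nearest on ray is bezel@(-1, 1) ⇒ blocked
+y: ray from shield(2, 1) has no placed part ⇒ clear

+y: clear; -x: blocked by bezel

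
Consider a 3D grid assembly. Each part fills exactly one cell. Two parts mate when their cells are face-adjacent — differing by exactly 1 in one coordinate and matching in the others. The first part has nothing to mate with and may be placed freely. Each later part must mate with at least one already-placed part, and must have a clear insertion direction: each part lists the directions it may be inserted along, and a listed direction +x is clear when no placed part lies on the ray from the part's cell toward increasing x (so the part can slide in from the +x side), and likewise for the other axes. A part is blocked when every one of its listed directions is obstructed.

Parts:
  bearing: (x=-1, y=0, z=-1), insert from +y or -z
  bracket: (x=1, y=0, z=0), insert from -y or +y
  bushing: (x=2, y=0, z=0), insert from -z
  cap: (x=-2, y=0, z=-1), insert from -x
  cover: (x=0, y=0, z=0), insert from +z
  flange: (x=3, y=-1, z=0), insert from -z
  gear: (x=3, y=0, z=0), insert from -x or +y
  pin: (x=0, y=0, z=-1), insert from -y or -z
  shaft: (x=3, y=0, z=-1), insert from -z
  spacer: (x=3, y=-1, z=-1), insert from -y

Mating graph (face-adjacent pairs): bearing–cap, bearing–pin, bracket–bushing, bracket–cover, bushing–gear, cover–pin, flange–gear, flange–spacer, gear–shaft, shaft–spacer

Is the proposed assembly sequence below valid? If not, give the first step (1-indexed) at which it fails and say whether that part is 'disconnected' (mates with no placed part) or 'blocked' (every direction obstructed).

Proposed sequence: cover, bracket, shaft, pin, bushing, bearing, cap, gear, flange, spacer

Invalid at step 3 (disconnected)

1. cover@(0, 0, 0) [+z clear] — {cover}
2. bracket@(1, 0, 0) [-y clear] — {bracket, cover}
3. shaft@(3, 0, -1) — no placed neighbour ⇒ disconnected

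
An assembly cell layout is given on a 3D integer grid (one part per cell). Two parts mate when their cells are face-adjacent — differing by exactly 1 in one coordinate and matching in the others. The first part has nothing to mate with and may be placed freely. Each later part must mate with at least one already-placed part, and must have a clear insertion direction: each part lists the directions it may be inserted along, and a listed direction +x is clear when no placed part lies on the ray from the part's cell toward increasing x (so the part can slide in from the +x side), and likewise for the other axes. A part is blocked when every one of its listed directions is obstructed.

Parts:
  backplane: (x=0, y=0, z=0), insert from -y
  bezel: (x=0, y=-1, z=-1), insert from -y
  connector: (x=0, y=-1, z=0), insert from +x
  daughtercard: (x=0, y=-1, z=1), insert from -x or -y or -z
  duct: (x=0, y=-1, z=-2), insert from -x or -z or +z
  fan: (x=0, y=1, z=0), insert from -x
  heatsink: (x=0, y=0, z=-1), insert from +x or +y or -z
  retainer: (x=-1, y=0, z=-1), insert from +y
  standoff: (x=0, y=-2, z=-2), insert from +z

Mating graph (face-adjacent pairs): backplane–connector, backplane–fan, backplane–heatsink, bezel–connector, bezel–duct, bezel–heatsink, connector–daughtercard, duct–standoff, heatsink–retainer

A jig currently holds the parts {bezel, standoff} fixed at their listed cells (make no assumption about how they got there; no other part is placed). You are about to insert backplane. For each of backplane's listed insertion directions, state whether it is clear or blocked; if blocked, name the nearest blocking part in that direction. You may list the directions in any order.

-y: ray from backplane(0, 0, 0) has no placed part ⇒ clear

-y: clear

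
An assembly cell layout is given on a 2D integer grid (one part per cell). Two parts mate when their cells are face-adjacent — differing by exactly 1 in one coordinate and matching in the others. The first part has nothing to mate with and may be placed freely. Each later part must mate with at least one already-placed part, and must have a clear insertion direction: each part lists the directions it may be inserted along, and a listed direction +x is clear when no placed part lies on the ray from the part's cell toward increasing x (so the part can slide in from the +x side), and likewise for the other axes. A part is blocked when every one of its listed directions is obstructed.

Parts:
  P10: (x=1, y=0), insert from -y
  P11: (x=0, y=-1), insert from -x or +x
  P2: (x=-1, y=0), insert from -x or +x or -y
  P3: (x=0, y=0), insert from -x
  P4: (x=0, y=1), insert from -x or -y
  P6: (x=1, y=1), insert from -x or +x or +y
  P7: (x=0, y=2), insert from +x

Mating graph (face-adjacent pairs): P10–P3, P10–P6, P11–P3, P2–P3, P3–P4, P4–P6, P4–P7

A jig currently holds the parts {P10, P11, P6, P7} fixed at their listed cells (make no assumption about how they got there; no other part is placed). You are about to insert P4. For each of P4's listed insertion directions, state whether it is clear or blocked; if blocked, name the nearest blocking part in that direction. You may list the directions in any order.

-x: clear; -y: blocked by P11

-x: ray from P4(0, 1) has no placed part ⇒ clear
-y: nearest on ray is P11@(0, -1) ⇒ blocked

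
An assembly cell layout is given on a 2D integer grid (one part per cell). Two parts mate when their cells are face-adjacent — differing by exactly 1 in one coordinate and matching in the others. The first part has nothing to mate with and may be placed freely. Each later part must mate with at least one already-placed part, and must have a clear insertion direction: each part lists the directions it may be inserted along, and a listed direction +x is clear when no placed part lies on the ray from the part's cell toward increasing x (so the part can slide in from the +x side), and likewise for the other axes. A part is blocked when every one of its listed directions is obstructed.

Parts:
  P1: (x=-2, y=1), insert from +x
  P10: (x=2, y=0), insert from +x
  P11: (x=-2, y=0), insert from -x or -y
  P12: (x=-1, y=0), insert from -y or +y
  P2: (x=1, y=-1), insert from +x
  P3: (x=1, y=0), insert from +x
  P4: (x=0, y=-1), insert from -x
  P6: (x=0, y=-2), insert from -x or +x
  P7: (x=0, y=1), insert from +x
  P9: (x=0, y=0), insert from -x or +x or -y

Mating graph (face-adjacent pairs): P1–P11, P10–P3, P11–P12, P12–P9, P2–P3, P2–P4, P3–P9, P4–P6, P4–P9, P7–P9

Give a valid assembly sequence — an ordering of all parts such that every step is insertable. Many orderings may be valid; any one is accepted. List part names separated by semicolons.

P9; P12; P11; P1; P3; P4; P6; P7; P2; P10

1. P9@(0, 0) [-x clear] — {P9}
2. P12@(-1, 0) [-y clear] — {P12, P9}
3. P11@(-2, 0) [-x clear] — {P11, P12, P9}
4. P1@(-2, 1) [+x clear] — {P1, P11, P12, P9}
5. P3@(1, 0) [+x clear] — {P1, P11, P12, P3, P9}
6. P4@(0, -1) [-x clear] — {P1, P11, P12, P3, P4, P9}
7. P6@(0, -2) [-x clear] — {P1, P11, P12, P3, P4, P6, P9}
8. P7@(0, 1) [+x clear] — {P1, P11, P12, P3, P4, P6, P7, P9}
9. P2@(1, -1) [+x clear] — {P1, P11, P12, P2, P3, P4, P6, P7, P9}
10. P10@(2, 0) [+x clear] — {P1, P10, P11, P12, P2, P3, P4, P6, P7, P9}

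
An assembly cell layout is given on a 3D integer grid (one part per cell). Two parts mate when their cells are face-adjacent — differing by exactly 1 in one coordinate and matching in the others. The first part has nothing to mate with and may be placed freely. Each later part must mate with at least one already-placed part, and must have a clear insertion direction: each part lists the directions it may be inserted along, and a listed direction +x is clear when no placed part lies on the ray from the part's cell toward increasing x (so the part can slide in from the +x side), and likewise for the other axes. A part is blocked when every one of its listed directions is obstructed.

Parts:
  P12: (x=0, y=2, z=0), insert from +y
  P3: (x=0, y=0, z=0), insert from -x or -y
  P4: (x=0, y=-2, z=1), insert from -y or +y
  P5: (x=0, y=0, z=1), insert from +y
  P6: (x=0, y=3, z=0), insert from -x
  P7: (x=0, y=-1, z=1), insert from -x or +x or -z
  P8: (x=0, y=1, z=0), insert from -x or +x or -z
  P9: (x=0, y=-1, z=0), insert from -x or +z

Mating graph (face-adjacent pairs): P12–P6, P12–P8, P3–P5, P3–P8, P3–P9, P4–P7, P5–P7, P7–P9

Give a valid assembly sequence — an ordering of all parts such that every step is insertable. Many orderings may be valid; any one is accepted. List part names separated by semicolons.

P12; P8; P6; P3; P9; P5; P7; P4

1. P12@(0, 2, 0) [+y clear] — {P12}
2. P8@(0, 1, 0) [-x clear] — {P12, P8}
3. P6@(0, 3, 0) [-x clear] — {P12, P6, P8}
4. P3@(0, 0, 0) [-x clear] — {P12, P3, P6, P8}
5. P9@(0, -1, 0) [-x clear] — {P12, P3, P6, P8, P9}
6. P5@(0, 0, 1) [+y clear] — {P12, P3, P5, P6, P8, P9}
7. P7@(0, -1, 1) [-x clear] — {P12, P3, P5, P6, P7, P8, P9}
8. P4@(0, -2, 1) [-y clear] — {P12, P3, P4, P5, P6, P7, P8, P9}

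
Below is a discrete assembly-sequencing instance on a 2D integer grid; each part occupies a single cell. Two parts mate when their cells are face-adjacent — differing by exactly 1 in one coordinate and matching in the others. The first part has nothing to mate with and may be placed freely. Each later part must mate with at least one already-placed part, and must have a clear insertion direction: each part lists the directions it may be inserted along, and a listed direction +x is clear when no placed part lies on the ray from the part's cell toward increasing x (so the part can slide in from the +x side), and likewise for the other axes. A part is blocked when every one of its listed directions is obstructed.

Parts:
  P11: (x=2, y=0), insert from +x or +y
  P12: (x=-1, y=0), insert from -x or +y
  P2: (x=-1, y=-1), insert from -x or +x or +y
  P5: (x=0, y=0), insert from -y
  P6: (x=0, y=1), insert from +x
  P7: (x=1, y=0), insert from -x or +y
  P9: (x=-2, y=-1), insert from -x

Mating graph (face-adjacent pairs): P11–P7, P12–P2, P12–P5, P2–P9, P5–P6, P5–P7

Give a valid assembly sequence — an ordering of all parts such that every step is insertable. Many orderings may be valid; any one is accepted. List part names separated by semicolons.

1. P11@(2, 0) [+x clear] — {P11}
2. P7@(1, 0) [-x clear] — {P11, P7}
3. P5@(0, 0) [-y clear] — {P11, P5, P7}
4. P6@(0, 1) [+x clear] — {P11, P5, P6, P7}
5. P12@(-1, 0) [-x clear] — {P11, P12, P5, P6, P7}
6. P2@(-1, -1) [-x clear] — {P11, P12, P2, P5, P6, P7}
7. P9@(-2, -1) [-x clear] — {P11, P12, P2, P5, P6, P7, P9}

P11; P7; P5; P6; P12; P2; P9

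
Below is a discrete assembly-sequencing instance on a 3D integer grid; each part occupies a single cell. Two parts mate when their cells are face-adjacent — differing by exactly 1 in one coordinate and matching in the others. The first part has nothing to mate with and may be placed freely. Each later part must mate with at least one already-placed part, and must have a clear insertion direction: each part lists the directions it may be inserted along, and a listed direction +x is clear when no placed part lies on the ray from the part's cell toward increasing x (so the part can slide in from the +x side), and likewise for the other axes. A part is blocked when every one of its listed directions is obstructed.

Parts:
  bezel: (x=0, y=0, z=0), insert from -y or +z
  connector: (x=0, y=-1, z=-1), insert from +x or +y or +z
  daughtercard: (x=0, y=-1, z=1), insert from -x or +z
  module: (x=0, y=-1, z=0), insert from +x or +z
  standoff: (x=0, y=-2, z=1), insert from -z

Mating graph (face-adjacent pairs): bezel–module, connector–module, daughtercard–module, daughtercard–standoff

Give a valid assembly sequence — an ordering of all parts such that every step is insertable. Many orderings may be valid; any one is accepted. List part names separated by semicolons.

daughtercard; standoff; module; connector; bezel

1. daughtercard@(0, -1, 1) [-x clear] — {daughtercard}
2. standoff@(0, -2, 1) [-z clear] — {daughtercard, standoff}
3. module@(0, -1, 0) [+x clear] — {daughtercard, module, standoff}
4. connector@(0, -1, -1) [+x clear] — {connector, daughtercard, module, standoff}
5. bezel@(0, 0, 0) [+z clear] — {bezel, connector, daughtercard, module, standoff}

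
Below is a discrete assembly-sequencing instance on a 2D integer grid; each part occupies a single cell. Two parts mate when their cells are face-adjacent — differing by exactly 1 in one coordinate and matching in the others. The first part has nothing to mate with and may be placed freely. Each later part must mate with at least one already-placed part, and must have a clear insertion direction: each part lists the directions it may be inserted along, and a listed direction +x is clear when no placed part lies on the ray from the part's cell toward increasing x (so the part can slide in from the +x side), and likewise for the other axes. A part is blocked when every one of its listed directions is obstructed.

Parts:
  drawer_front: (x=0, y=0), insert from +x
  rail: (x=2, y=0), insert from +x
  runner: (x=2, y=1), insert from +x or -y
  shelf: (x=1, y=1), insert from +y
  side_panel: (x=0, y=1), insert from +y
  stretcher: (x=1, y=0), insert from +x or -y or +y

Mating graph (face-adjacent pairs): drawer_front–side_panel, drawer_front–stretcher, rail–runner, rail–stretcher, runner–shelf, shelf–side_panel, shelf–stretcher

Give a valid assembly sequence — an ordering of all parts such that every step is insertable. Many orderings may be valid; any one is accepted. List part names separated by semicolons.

drawer_front; stretcher; side_panel; rail; runner; shelf

1. drawer_front@(0, 0) [+x clear] — {drawer_front}
2. stretcher@(1, 0) [+x clear] — {drawer_front, stretcher}
3. side_panel@(0, 1) [+y clear] — {drawer_front, side_panel, stretcher}
4. rail@(2, 0) [+x clear] — {drawer_front, rail, side_panel, stretcher}
5. runner@(2, 1) [+x clear] — {drawer_front, rail, runner, side_panel, stretcher}
6. shelf@(1, 1) [+y clear] — {drawer_front, rail, runner, shelf, side_panel, stretcher}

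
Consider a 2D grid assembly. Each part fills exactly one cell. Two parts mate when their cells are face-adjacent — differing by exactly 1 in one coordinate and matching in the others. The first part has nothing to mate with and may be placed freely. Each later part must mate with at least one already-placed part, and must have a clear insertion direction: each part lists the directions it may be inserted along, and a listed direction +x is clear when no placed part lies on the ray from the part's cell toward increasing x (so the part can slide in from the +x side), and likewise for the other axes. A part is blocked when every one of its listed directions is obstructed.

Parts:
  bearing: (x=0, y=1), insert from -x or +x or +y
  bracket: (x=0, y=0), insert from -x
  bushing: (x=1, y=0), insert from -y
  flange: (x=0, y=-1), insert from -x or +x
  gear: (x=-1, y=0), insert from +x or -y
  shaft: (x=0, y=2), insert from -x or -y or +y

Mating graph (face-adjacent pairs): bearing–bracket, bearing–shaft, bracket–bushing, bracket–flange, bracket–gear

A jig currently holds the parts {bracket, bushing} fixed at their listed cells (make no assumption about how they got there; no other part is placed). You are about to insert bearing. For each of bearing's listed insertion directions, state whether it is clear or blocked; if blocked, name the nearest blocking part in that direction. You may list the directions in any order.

+x: clear; +y: clear; -x: clear

-x: ray from bearing(0, 1) has no placed part ⇒ clear
+x: ray from bearing(0, 1) has no placed part ⇒ clear
+y: ray from bearing(0, 1) has no placed part ⇒ clear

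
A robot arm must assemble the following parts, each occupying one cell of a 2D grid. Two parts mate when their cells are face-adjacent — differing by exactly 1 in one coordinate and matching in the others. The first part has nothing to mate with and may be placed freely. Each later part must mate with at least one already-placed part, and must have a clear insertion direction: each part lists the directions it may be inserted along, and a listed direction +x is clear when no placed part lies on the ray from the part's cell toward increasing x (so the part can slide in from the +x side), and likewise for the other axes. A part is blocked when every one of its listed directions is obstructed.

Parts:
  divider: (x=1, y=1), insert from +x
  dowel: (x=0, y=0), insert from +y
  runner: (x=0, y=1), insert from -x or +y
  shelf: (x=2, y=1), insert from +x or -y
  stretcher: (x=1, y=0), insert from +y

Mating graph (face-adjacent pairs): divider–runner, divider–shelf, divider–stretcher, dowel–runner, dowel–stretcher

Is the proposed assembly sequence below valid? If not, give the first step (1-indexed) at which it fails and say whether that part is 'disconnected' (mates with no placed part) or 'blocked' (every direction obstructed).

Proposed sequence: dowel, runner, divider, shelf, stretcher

1. dowel@(0, 0) [+y clear] — {dowel}
2. runner@(0, 1) [-x clear] — {dowel, runner}
3. divider@(1, 1) [+x clear] — {divider, dowel, runner}
4. shelf@(2, 1) [+x clear] — {divider, dowel, runner, shelf}
5. stretcher@(1, 0) — +y all obstructed ⇒ blocked

Invalid at step 5 (blocked)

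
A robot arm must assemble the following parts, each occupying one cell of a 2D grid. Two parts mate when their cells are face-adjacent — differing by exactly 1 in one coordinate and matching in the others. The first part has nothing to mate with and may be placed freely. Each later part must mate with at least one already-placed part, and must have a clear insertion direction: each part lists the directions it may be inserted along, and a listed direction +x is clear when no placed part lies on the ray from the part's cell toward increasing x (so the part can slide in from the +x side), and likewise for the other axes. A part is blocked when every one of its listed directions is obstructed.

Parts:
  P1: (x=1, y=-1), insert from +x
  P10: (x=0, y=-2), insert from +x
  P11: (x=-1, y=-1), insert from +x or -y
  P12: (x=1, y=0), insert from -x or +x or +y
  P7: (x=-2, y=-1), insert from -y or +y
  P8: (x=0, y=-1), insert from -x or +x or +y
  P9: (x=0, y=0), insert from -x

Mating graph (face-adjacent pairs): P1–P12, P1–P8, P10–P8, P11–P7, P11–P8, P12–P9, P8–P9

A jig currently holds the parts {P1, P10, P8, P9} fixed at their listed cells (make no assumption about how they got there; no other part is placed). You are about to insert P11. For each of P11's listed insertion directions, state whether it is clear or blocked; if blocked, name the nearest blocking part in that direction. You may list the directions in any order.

+x: blocked by P8; -y: clear

+x: nearest on ray is P8@(0, -1) ⇒ blocked
-y: ray from P11(-1, -1) has no placed part ⇒ clear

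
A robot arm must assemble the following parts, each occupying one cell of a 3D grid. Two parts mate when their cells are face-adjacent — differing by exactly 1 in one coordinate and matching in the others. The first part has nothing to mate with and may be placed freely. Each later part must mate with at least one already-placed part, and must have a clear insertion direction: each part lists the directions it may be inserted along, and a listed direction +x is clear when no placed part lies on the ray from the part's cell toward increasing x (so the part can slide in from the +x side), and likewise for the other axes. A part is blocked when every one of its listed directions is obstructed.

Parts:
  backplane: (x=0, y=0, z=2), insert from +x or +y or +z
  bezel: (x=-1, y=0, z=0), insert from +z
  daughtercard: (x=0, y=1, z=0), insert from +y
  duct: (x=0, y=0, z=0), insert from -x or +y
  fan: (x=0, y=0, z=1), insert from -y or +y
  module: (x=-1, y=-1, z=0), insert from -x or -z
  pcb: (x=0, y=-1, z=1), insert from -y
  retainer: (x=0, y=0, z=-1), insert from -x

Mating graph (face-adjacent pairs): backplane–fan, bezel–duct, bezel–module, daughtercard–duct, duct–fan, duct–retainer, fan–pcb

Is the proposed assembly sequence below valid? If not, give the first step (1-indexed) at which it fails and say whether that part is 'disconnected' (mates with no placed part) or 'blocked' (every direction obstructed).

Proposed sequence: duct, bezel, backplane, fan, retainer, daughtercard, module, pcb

1. duct@(0, 0, 0) [-x clear] — {duct}
2. bezel@(-1, 0, 0) [+z clear] — {bezel, duct}
3. backplane@(0, 0, 2) — no placed neighbour ⇒ disconnected

Invalid at step 3 (disconnected)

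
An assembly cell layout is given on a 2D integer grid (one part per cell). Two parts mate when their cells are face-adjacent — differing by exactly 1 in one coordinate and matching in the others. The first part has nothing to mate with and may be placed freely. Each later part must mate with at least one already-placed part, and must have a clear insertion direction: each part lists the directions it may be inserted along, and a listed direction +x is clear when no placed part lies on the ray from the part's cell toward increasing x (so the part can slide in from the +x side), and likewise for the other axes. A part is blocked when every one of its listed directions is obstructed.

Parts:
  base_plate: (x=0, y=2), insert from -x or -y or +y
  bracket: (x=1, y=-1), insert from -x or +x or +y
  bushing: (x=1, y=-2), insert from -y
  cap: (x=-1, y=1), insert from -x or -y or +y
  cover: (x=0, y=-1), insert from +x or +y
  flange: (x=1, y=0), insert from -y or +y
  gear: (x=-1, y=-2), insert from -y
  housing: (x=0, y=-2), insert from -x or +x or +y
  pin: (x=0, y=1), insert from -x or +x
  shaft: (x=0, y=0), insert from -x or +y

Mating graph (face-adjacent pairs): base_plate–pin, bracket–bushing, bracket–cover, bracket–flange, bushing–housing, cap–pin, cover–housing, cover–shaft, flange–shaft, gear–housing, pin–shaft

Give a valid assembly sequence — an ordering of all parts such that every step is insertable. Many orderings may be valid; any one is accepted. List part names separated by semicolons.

1. pin@(0, 1) [-x clear] — {pin}
2. base_plate@(0, 2) [-x clear] — {base_plate, pin}
3. shaft@(0, 0) [-x clear] — {base_plate, pin, shaft}
4. flange@(1, 0) [-y clear] — {base_plate, flange, pin, shaft}
5. cover@(0, -1) [+x clear] — {base_plate, cover, flange, pin, shaft}
6. cap@(-1, 1) [-x clear] — {base_plate, cap, cover, flange, pin, shaft}
7. housing@(0, -2) [-x clear] — {base_plate, cap, cover, flange, housing, pin, shaft}
8. bracket@(1, -1) [+x clear] — {base_plate, bracket, cap, cover, flange, housing, pin, shaft}
9. gear@(-1, -2) [-y clear] — {base_plate, bracket, cap, cover, flange, gear, housing, pin, shaft}
10. bushing@(1, -2) [-y clear] — {base_plate, bracket, bushing, cap, cover, flange, gear, housing, pin, shaft}

pin; base_plate; shaft; flange; cover; cap; housing; bracket; gear; bushing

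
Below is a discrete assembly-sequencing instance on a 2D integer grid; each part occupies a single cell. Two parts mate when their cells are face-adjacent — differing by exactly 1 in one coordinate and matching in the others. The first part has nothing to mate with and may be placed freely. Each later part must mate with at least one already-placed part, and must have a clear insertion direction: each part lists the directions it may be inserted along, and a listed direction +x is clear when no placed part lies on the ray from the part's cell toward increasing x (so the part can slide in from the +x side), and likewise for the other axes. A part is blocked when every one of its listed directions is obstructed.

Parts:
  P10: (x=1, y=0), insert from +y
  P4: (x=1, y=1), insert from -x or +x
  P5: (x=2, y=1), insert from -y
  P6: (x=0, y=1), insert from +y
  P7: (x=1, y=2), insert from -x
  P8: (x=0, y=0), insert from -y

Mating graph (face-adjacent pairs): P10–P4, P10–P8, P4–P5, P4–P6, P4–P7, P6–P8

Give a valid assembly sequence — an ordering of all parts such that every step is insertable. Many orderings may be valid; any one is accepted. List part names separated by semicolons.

P8; P6; P10; P4; P5; P7

1. P8@(0, 0) [-y clear] — {P8}
2. P6@(0, 1) [+y clear] — {P6, P8}
3. P10@(1, 0) [+y clear] — {P10, P6, P8}
4. P4@(1, 1) [+x clear] — {P10, P4, P6, P8}
5. P5@(2, 1) [-y clear] — {P10, P4, P5, P6, P8}
6. P7@(1, 2) [-x clear] — {P10, P4, P5, P6, P7, P8}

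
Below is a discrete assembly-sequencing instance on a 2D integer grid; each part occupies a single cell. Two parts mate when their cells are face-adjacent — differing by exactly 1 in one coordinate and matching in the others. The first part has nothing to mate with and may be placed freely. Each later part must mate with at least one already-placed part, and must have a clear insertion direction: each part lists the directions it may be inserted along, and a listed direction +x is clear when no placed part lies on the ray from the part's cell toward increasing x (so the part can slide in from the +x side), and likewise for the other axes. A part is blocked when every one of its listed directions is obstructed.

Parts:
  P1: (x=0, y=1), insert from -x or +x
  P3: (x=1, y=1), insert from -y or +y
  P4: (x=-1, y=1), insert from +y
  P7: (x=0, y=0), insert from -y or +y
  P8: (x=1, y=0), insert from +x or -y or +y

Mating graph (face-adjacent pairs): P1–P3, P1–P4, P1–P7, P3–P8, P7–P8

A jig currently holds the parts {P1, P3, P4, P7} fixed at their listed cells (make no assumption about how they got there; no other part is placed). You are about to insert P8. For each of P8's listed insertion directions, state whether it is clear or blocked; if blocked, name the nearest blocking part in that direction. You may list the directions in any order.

+x: clear; +y: blocked by P3; -y: clear

+x: ray from P8(1, 0) has no placed part ⇒ clear
-y: ray from P8(1, 0) has no placed part ⇒ clear
+y: nearest on ray is P3@(1, 1) ⇒ blocked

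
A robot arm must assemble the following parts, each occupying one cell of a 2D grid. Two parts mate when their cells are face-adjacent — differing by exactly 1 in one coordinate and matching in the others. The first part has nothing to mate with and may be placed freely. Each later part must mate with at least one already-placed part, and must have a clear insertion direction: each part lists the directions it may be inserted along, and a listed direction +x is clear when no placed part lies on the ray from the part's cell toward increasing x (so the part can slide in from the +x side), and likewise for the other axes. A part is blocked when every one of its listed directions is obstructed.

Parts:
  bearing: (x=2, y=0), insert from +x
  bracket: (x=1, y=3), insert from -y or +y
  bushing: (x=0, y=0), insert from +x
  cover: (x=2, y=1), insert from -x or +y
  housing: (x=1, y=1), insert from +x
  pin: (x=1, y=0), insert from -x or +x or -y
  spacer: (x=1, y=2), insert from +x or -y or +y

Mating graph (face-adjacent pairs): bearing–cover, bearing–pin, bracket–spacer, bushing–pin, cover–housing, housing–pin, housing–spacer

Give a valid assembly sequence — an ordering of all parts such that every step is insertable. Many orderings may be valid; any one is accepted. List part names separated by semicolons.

bushing; pin; bearing; housing; cover; spacer; bracket

1. bushing@(0, 0) [+x clear] — {bushing}
2. pin@(1, 0) [+x clear] — {bushing, pin}
3. bearing@(2, 0) [+x clear] — {bearing, bushing, pin}
4. housing@(1, 1) [+x clear] — {bearing, bushing, housing, pin}
5. cover@(2, 1) [+y clear] — {bearing, bushing, cover, housing, pin}
6. spacer@(1, 2) [+x clear] — {bearing, bushing, cover, housing, pin, spacer}
7. bracket@(1, 3) [+y clear] — {bearing, bracket, bushing, cover, housing, pin, spacer}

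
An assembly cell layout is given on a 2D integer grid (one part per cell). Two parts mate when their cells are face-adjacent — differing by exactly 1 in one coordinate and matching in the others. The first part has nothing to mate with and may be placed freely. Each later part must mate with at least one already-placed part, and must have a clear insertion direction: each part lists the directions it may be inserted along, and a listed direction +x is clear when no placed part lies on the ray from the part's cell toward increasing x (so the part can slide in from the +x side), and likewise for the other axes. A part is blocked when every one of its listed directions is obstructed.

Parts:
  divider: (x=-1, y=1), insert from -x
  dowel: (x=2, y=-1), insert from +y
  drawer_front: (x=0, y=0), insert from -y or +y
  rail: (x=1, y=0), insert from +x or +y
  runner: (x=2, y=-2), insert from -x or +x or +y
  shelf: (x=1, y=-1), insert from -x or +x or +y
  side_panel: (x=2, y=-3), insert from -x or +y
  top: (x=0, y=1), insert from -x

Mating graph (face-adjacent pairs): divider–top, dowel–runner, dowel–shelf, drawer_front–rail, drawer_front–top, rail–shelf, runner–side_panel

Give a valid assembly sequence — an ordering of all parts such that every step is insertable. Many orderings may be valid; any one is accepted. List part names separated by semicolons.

1. drawer_front@(0, 0) [-y clear] — {drawer_front}
2. rail@(1, 0) [+x clear] — {drawer_front, rail}
3. shelf@(1, -1) [-x clear] — {drawer_front, rail, shelf}
4. dowel@(2, -1) [+y clear] — {dowel, drawer_front, rail, shelf}
5. runner@(2, -2) [-x clear] — {dowel, drawer_front, rail, runner, shelf}
6. side_panel@(2, -3) [-x clear] — {dowel, drawer_front, rail, runner, shelf, side_panel}
7. top@(0, 1) [-x clear] — {dowel, drawer_front, rail, runner, shelf, side_panel, top}
8. divider@(-1, 1) [-x clear] — {divider, dowel, drawer_front, rail, runner, shelf, side_panel, top}

drawer_front; rail; shelf; dowel; runner; side_panel; top; divider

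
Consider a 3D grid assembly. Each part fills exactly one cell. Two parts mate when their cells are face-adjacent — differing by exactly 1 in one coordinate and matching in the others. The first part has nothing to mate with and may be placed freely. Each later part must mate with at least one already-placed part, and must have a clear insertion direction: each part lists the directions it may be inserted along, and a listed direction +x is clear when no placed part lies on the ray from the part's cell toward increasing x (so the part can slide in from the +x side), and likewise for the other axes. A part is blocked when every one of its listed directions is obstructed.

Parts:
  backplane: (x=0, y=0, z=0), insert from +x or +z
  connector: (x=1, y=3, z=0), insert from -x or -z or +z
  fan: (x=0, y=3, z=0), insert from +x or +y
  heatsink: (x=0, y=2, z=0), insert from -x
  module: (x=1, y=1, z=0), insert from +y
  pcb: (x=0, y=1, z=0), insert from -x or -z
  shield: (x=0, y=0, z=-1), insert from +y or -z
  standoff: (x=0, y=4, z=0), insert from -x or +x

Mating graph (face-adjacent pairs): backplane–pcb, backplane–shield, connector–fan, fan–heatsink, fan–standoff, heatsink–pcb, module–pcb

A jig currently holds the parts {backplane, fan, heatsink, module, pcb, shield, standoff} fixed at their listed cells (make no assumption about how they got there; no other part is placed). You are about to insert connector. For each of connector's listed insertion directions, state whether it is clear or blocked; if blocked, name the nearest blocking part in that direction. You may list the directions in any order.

-x: nearest on ray is fan@(0, 3, 0) ⇒ blocked
-z: ray from connector(1, 3, 0) has no placed part ⇒ clear
+z: ray from connector(1, 3, 0) has no placed part ⇒ clear

+z: clear; -x: blocked by fan; -z: clear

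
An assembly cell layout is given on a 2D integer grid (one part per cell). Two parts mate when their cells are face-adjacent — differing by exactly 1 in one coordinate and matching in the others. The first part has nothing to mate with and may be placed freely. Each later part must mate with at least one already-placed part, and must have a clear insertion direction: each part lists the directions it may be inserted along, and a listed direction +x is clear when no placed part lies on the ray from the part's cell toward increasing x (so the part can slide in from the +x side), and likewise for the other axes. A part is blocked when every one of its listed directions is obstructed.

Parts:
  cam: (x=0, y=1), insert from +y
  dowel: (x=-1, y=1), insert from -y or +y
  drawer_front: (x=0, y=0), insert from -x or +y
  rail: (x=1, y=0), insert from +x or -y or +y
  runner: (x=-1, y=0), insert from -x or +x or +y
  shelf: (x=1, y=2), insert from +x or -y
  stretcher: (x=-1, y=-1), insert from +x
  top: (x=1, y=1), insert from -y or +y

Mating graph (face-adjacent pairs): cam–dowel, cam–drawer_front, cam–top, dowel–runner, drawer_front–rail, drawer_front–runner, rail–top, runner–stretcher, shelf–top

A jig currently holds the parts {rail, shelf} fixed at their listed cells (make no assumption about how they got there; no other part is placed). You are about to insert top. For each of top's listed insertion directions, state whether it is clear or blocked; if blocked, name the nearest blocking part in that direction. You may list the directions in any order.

+y: blocked by shelf; -y: blocked by rail

-y: nearest on ray is rail@(1, 0) ⇒ blocked
+y: nearest on ray is shelf@(1, 2) ⇒ blocked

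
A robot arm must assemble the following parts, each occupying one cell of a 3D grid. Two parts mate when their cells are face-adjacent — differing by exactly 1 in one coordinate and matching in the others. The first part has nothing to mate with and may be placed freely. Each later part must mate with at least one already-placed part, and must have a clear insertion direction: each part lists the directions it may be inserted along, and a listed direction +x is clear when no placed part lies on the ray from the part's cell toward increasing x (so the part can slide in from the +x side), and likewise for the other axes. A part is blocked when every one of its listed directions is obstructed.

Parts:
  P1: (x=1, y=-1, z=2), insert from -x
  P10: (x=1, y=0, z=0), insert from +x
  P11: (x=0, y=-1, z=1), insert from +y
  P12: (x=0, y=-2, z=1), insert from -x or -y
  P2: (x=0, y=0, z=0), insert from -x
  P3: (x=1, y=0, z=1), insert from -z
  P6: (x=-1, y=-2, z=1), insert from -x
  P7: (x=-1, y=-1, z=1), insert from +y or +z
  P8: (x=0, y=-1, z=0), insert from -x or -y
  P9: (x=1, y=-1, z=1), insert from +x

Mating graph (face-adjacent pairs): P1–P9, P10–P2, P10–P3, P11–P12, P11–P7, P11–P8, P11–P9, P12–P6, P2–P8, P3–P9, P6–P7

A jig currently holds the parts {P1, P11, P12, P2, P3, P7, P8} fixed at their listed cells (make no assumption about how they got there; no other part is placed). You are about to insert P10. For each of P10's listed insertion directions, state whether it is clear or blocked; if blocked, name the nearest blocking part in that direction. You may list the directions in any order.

+x: clear

+x: ray from P10(1, 0, 0) has no placed part ⇒ clear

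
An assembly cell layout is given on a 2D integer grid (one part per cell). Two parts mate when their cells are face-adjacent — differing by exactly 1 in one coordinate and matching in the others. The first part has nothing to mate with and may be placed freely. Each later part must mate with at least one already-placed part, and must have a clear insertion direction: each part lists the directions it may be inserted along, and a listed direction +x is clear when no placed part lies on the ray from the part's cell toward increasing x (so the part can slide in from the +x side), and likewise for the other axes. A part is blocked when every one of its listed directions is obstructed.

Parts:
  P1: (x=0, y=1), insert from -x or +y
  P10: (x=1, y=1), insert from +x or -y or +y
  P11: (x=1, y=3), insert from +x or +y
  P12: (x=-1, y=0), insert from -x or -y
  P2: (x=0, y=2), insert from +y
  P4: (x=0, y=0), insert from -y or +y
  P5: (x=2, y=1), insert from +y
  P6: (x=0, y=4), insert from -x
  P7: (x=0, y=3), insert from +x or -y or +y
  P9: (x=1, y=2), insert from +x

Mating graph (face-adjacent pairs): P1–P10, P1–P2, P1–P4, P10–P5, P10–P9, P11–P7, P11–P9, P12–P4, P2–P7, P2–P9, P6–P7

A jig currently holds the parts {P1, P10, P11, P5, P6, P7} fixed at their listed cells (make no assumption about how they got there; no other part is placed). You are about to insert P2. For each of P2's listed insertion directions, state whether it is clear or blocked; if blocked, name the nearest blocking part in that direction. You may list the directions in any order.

+y: blocked by P7

+y: nearest on ray is P7@(0, 3) ⇒ blocked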